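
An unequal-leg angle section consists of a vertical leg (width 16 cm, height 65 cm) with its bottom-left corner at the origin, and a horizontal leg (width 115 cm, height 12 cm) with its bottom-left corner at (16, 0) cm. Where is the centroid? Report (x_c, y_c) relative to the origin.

x_c = 45.35 cm, y_c = 17.39 cm

vertical leg: A = 16 × 65 = 1040.00, centroid at (8.00, 32.50).
horizontal leg: A = 115 × 12 = 1380.00, centroid at (73.50, 6.00).
ΣA = 2420.00 cm²
ΣAx_c = (1040.00)(8.00) + (1380.00)(73.50) = 109750.00 cm³
ΣAy_c = (1040.00)(32.50) + (1380.00)(6.00) = 42080.00 cm³
x_c = 109750.00 / 2420.00 = 45.35 cm
y_c = 42080.00 / 2420.00 = 17.39 cm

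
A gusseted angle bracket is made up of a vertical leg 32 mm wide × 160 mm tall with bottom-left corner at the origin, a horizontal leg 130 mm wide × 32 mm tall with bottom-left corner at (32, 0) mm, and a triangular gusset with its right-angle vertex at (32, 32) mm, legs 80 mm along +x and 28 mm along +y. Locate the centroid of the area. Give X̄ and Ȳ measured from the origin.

X̄ = 52.99 mm, Ȳ = 50.24 mm

Part | A | x̄ᵢ | ȳᵢ | A·x̄ᵢ | A·ȳᵢ
vertical leg | 5120.00 | 16.00 | 80.00 | 81920.00 | 409600.00
horizontal leg | 4160.00 | 97.00 | 16.00 | 403520.00 | 66560.00
gusset | 1120.00 | 58.67 | 41.33 | 65706.67 | 46293.33
Σ | 10400.00 |  |  | 551146.67 | 522453.33
X̄ = 551146.67 / 10400.00 = 52.99 mm
Ȳ = 522453.33 / 10400.00 = 50.24 mm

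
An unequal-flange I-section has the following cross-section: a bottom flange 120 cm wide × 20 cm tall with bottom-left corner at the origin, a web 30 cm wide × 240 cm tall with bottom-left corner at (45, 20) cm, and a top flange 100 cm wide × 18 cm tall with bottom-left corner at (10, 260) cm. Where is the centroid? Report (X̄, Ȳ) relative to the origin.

X̄ = 60.00 cm, Ȳ = 133.00 cm

Part | A | x̄ᵢ | ȳᵢ | A·x̄ᵢ | A·ȳᵢ
bottom flange | 2400.00 | 60.00 | 10.00 | 144000.00 | 24000.00
web | 7200.00 | 60.00 | 140.00 | 432000.00 | 1008000.00
top flange | 1800.00 | 60.00 | 269.00 | 108000.00 | 484200.00
Σ | 11400.00 |  |  | 684000.00 | 1516200.00
X̄ = 684000.00 / 11400.00 = 60.00 cm
Ȳ = 1516200.00 / 11400.00 = 133.00 cm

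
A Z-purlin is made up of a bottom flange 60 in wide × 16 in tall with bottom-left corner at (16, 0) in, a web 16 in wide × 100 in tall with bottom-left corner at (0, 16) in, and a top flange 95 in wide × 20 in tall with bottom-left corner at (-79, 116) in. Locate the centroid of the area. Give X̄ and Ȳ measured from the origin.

Part | A | x̄ᵢ | ȳᵢ | A·x̄ᵢ | A·ȳᵢ
bottom flange | 960.00 | 46.00 | 8.00 | 44160.00 | 7680.00
web | 1600.00 | 8.00 | 66.00 | 12800.00 | 105600.00
top flange | 1900.00 | -31.50 | 126.00 | -59850.00 | 239400.00
Σ | 4460.00 |  |  | -2890.00 | 352680.00
X̄ = -2890.00 / 4460.00 = -0.65 in
Ȳ = 352680.00 / 4460.00 = 79.08 in

X̄ = -0.65 in, Ȳ = 79.08 in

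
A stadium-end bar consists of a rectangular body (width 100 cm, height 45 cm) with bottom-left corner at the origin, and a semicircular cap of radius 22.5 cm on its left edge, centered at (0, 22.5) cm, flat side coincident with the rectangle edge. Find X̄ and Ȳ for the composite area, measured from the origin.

Part | A | x̄ᵢ | ȳᵢ | A·x̄ᵢ | A·ȳᵢ
rectangular body | 4500.00 | 50.00 | 22.50 | 225000.00 | 101250.00
semicircular end | 795.22 | -9.55 | 22.50 | -7593.75 | 17892.35
Σ | 5295.22 |  |  | 217406.25 | 119142.35
X̄ = 217406.25 / 5295.22 = 41.06 cm
Ȳ = 119142.35 / 5295.22 = 22.50 cm

X̄ = 41.06 cm, Ȳ = 22.50 cm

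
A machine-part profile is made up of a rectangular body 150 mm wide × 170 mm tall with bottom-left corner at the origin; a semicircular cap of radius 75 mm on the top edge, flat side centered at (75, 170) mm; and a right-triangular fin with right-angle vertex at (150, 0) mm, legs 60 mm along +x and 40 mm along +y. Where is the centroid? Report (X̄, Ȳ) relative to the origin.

rectangular body: A = 150 × 170 = 25500.00, centroid at (75.00, 85.00).
semicircular top: A = ½π·75² = 8835.73, centroid at (75.00, 201.83).
triangular fin: A = ½·60·40 = 1200.00, centroid at (170.00, 13.33).
ΣA = 35535.73 mm², ΣAX̄ = 2779179.70 mm³, ΣAȲ = 3966823.99 mm³.
X̄ = 2779179.70/35535.73 = 78.21 mm; Ȳ = 3966823.99/35535.73 = 111.63 mm.

X̄ = 78.21 mm, Ȳ = 111.63 mm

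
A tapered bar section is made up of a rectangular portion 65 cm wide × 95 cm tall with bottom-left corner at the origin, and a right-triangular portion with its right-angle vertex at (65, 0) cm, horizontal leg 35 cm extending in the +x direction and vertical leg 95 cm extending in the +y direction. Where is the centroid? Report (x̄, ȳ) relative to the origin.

rectangular portion: A = 65 × 95 = 6175.00, centroid at (32.50, 47.50).
triangular portion: A = ½·35·95 = 1662.50, centroid at (76.67, 31.67).
ΣA = 7837.50 cm², ΣAx̄ = 328145.83 cm³, ΣAȳ = 345958.33 cm³.
x̄ = 328145.83/7837.50 = 41.87 cm; ȳ = 345958.33/7837.50 = 44.14 cm.

x̄ = 41.87 cm, ȳ = 44.14 cm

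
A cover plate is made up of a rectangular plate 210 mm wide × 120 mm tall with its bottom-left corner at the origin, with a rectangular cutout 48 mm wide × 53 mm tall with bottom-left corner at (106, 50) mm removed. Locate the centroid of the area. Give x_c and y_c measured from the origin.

x_c = 102.19 mm, y_c = 58.15 mm

plate: A = 210 × 120 = 25200.00, centroid at (105.00, 60.00).
hole: A = −(48 × 53) = -2544.00, centroid at (130.00, 76.50).
ΣA = 22656.00 mm²
ΣAx_c = (25200.00)(105.00) + (-2544.00)(130.00) = 2315280.00 mm³
ΣAy_c = (25200.00)(60.00) + (-2544.00)(76.50) = 1317384.00 mm³
x_c = 2315280.00 / 22656.00 = 102.19 mm
y_c = 1317384.00 / 22656.00 = 58.15 mm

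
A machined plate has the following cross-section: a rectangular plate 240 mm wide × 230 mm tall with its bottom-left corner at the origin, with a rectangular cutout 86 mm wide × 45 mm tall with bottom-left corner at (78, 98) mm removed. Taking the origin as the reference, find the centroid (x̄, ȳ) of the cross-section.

Part | A | x̄ᵢ | ȳᵢ | A·x̄ᵢ | A·ȳᵢ
plate | 55200.00 | 120.00 | 115.00 | 6624000.00 | 6348000.00
hole | -3870.00 | 121.00 | 120.50 | -468270.00 | -466335.00
Σ | 51330.00 |  |  | 6155730.00 | 5881665.00
x̄ = 6155730.00 / 51330.00 = 119.92 mm
ȳ = 5881665.00 / 51330.00 = 114.59 mm

x̄ = 119.92 mm, ȳ = 114.59 mm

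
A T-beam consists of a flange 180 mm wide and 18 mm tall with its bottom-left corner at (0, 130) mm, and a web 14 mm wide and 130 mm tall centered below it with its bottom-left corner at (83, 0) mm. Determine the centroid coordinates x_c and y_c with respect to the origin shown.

x_c = 90.00 mm, y_c = 112.38 mm

Part | A | x̄ᵢ | ȳᵢ | A·x̄ᵢ | A·ȳᵢ
web | 1820.00 | 90.00 | 65.00 | 163800.00 | 118300.00
flange | 3240.00 | 90.00 | 139.00 | 291600.00 | 450360.00
Σ | 5060.00 |  |  | 455400.00 | 568660.00
x_c = 455400.00 / 5060.00 = 90.00 mm
y_c = 568660.00 / 5060.00 = 112.38 mm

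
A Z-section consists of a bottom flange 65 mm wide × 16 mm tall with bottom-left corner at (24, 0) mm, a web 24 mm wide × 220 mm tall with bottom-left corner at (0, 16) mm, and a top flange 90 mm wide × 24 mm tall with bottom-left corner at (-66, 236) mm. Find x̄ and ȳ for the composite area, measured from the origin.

bottom flange: A = 65 × 16 = 1040.00, centroid at (56.50, 8.00).
web: A = 24 × 220 = 5280.00, centroid at (12.00, 126.00).
top flange: A = 90 × 24 = 2160.00, centroid at (-21.00, 248.00).
ΣA = 8480.00 mm²
ΣAx̄ = (1040.00)(56.50) + (5280.00)(12.00) + (2160.00)(-21.00) = 76760.00 mm³
ΣAȳ = (1040.00)(8.00) + (5280.00)(126.00) + (2160.00)(248.00) = 1209280.00 mm³
x̄ = 76760.00 / 8480.00 = 9.05 mm
ȳ = 1209280.00 / 8480.00 = 142.60 mm

x̄ = 9.05 mm, ȳ = 142.60 mm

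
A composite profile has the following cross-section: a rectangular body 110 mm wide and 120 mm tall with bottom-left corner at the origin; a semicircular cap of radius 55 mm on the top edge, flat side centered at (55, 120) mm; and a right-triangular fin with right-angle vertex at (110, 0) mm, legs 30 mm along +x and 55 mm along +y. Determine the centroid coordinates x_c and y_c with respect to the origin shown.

rectangular body: A = 110 × 120 = 13200.00, centroid at (55.00, 60.00).
semicircular top: A = ½π·55² = 4751.66, centroid at (55.00, 143.34).
triangular fin: A = ½·30·55 = 825.00, centroid at (120.00, 18.33).
ΣA = 18776.66 mm²
ΣAx_c = (13200.00)(55.00) + (4751.66)(55.00) + (825.00)(120.00) = 1086341.24 mm³
ΣAy_c = (13200.00)(60.00) + (4751.66)(143.34) + (825.00)(18.33) = 1488240.73 mm³
x_c = 1086341.24 / 18776.66 = 57.86 mm
y_c = 1488240.73 / 18776.66 = 79.26 mm

x_c = 57.86 mm, y_c = 79.26 mm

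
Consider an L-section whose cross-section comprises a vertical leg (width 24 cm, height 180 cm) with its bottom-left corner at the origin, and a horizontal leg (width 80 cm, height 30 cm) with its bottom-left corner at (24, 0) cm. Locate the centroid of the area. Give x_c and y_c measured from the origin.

vertical leg: A = 24 × 180 = 4320.00, centroid at (12.00, 90.00).
horizontal leg: A = 80 × 30 = 2400.00, centroid at (64.00, 15.00).
ΣA = 6720.00 cm², ΣAx_c = 205440.00 cm³, ΣAy_c = 424800.00 cm³.
x_c = 205440.00/6720.00 = 30.57 cm; y_c = 424800.00/6720.00 = 63.21 cm.

x_c = 30.57 cm, y_c = 63.21 cm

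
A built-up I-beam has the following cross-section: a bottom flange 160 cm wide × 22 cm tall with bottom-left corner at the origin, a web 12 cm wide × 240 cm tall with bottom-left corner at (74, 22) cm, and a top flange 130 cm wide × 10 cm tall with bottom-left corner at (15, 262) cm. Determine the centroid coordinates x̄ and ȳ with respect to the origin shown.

x̄ = 80.00 cm, ȳ = 103.22 cm

bottom flange: A = 160 × 22 = 3520.00, centroid at (80.00, 11.00).
web: A = 12 × 240 = 2880.00, centroid at (80.00, 142.00).
top flange: A = 130 × 10 = 1300.00, centroid at (80.00, 267.00).
ΣA = 7700.00 cm², ΣAx̄ = 616000.00 cm³, ΣAȳ = 794780.00 cm³.
x̄ = 616000.00/7700.00 = 80.00 cm; ȳ = 794780.00/7700.00 = 103.22 cm.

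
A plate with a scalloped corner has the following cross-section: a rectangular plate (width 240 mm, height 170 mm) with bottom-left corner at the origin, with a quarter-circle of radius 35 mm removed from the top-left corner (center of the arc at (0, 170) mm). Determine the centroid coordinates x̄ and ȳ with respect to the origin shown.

x̄ = 122.54 mm, ȳ = 83.31 mm

plate: A = 240 × 170 = 40800.00, centroid at (120.00, 85.00).
removed quarter-circle: A = −¼π·35² = -962.11, centroid at (14.85, 155.15).
ΣA = 39837.89 mm²
ΣAx̄ = (40800.00)(120.00) + (-962.11)(14.85) = 4881708.33 mm³
ΣAȳ = (40800.00)(85.00) + (-962.11)(155.15) = 3318732.50 mm³
x̄ = 4881708.33 / 39837.89 = 122.54 mm
ȳ = 3318732.50 / 39837.89 = 83.31 mm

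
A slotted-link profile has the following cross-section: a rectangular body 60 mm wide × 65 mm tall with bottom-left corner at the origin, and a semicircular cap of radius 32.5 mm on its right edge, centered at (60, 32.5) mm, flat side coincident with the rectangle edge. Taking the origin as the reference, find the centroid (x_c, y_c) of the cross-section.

rectangular body: A = 60 × 65 = 3900.00, centroid at (30.00, 32.50).
semicircular end: A = ½π·32.5² = 1659.15, centroid at (73.79, 32.50).
ΣA = 5559.15 mm²
ΣAx_c = (3900.00)(30.00) + (1659.15)(73.79) = 239434.63 mm³
ΣAy_c = (3900.00)(32.50) + (1659.15)(32.50) = 180672.49 mm³
x_c = 239434.63 / 5559.15 = 43.07 mm
y_c = 180672.49 / 5559.15 = 32.50 mm

x_c = 43.07 mm, y_c = 32.50 mm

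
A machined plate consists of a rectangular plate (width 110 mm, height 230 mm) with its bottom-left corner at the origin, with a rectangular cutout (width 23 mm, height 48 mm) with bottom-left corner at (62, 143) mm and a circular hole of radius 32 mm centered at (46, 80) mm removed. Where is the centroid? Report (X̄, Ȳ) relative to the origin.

X̄ = 55.41 mm, Ȳ = 117.63 mm

plate: A = 110 × 230 = 25300.00, centroid at (55.00, 115.00).
hole 1: A = −(23 × 48) = -1104.00, centroid at (73.50, 167.00).
hole 2: A = −π·32² = -3216.99, centroid at (46.00, 80.00).
ΣA = 20979.01 mm², ΣAX̄ = 1162374.42 mm³, ΣAȲ = 2467772.73 mm³.
X̄ = 1162374.42/20979.01 = 55.41 mm; Ȳ = 2467772.73/20979.01 = 117.63 mm.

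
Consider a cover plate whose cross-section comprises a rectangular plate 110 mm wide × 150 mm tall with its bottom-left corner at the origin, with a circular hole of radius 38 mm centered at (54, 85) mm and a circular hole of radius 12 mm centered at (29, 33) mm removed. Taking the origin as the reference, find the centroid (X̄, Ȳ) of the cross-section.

X̄ = 56.42 mm, Ȳ = 72.71 mm

plate: A = 110 × 150 = 16500.00, centroid at (55.00, 75.00).
hole 1: A = −π·38² = -4536.46, centroid at (54.00, 85.00).
hole 2: A = −π·12² = -452.39, centroid at (29.00, 33.00).
ΣA = 11511.15 mm²
ΣAX̄ = (16500.00)(55.00) + (-4536.46)(54.00) + (-452.39)(29.00) = 649411.88 mm³
ΣAȲ = (16500.00)(75.00) + (-4536.46)(85.00) + (-452.39)(33.00) = 836972.07 mm³
X̄ = 649411.88 / 11511.15 = 56.42 mm
Ȳ = 836972.07 / 11511.15 = 72.71 mm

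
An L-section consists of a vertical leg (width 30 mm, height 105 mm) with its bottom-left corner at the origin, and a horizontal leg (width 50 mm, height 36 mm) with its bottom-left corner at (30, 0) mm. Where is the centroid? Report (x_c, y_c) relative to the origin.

vertical leg: A = 30 × 105 = 3150.00, centroid at (15.00, 52.50).
horizontal leg: A = 50 × 36 = 1800.00, centroid at (55.00, 18.00).
ΣA = 4950.00 mm², ΣAx_c = 146250.00 mm³, ΣAy_c = 197775.00 mm³.
x_c = 146250.00/4950.00 = 29.55 mm; y_c = 197775.00/4950.00 = 39.95 mm.

x_c = 29.55 mm, y_c = 39.95 mm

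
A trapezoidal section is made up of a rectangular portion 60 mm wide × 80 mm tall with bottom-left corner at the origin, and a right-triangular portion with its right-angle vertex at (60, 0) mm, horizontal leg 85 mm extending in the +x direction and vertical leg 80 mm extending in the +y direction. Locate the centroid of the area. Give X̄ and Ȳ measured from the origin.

rectangular portion: A = 60 × 80 = 4800.00, centroid at (30.00, 40.00).
triangular portion: A = ½·85·80 = 3400.00, centroid at (88.33, 26.67).
ΣA = 8200.00 mm², ΣAX̄ = 444333.33 mm³, ΣAȲ = 282666.67 mm³.
X̄ = 444333.33/8200.00 = 54.19 mm; Ȳ = 282666.67/8200.00 = 34.47 mm.

X̄ = 54.19 mm, Ȳ = 34.47 mm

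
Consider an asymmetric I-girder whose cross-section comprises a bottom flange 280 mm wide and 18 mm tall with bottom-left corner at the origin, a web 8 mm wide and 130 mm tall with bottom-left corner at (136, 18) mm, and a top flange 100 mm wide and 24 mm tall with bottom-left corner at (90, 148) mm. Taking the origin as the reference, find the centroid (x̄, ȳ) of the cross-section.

bottom flange: A = 280 × 18 = 5040.00, centroid at (140.00, 9.00).
web: A = 8 × 130 = 1040.00, centroid at (140.00, 83.00).
top flange: A = 100 × 24 = 2400.00, centroid at (140.00, 160.00).
ΣA = 8480.00 mm²
ΣAx̄ = (5040.00)(140.00) + (1040.00)(140.00) + (2400.00)(140.00) = 1187200.00 mm³
ΣAȳ = (5040.00)(9.00) + (1040.00)(83.00) + (2400.00)(160.00) = 515680.00 mm³
x̄ = 1187200.00 / 8480.00 = 140.00 mm
ȳ = 515680.00 / 8480.00 = 60.81 mm

x̄ = 140.00 mm, ȳ = 60.81 mm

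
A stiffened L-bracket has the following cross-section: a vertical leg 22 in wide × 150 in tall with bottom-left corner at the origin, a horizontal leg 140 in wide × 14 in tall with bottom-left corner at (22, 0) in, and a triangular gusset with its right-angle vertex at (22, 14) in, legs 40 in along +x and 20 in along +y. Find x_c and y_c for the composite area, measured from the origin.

Part | A | x̄ᵢ | ȳᵢ | A·x̄ᵢ | A·ȳᵢ
vertical leg | 3300.00 | 11.00 | 75.00 | 36300.00 | 247500.00
horizontal leg | 1960.00 | 92.00 | 7.00 | 180320.00 | 13720.00
gusset | 400.00 | 35.33 | 20.67 | 14133.33 | 8266.67
Σ | 5660.00 |  |  | 230753.33 | 269486.67
x_c = 230753.33 / 5660.00 = 40.77 in
y_c = 269486.67 / 5660.00 = 47.61 in

x_c = 40.77 in, y_c = 47.61 in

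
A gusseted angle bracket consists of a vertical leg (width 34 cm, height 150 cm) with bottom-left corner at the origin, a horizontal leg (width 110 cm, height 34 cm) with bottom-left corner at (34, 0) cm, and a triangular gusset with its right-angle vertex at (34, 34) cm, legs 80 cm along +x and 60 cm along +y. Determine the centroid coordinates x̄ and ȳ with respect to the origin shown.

x̄ = 50.28 cm, ȳ = 51.22 cm

vertical leg: A = 34 × 150 = 5100.00, centroid at (17.00, 75.00).
horizontal leg: A = 110 × 34 = 3740.00, centroid at (89.00, 17.00).
gusset: A = ½·80·60 = 2400.00, centroid at (60.67, 54.00).
ΣA = 11240.00 cm²
ΣAx̄ = (5100.00)(17.00) + (3740.00)(89.00) + (2400.00)(60.67) = 565160.00 cm³
ΣAȳ = (5100.00)(75.00) + (3740.00)(17.00) + (2400.00)(54.00) = 575680.00 cm³
x̄ = 565160.00 / 11240.00 = 50.28 cm
ȳ = 575680.00 / 11240.00 = 51.22 cm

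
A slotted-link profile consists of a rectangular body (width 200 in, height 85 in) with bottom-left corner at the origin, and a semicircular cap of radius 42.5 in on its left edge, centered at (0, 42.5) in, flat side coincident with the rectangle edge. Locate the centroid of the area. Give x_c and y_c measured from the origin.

Part | A | x̄ᵢ | ȳᵢ | A·x̄ᵢ | A·ȳᵢ
rectangular body | 17000.00 | 100.00 | 42.50 | 1700000.00 | 722500.00
semicircular end | 2837.25 | -18.04 | 42.50 | -51177.08 | 120583.16
Σ | 19837.25 |  |  | 1648822.92 | 843083.16
x_c = 1648822.92 / 19837.25 = 83.12 in
y_c = 843083.16 / 19837.25 = 42.50 in

x_c = 83.12 in, y_c = 42.50 in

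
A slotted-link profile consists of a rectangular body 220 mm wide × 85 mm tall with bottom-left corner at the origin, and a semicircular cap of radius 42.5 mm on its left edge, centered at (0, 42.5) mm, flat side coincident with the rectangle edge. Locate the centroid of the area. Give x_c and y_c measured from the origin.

x_c = 93.13 mm, y_c = 42.50 mm

rectangular body: A = 220 × 85 = 18700.00, centroid at (110.00, 42.50).
semicircular end: A = ½π·42.5² = 2837.25, centroid at (-18.04, 42.50).
ΣA = 21537.25 mm²
ΣAx_c = (18700.00)(110.00) + (2837.25)(-18.04) = 2005822.92 mm³
ΣAy_c = (18700.00)(42.50) + (2837.25)(42.50) = 915333.16 mm³
x_c = 2005822.92 / 21537.25 = 93.13 mm
y_c = 915333.16 / 21537.25 = 42.50 mm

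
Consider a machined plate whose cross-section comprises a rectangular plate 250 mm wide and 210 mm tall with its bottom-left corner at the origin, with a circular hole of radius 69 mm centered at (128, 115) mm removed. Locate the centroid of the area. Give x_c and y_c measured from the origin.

x_c = 123.80 mm, y_c = 101.02 mm

plate: A = 250 × 210 = 52500.00, centroid at (125.00, 105.00).
hole: A = −π·69² = -14957.12, centroid at (128.00, 115.00).
ΣA = 37542.88 mm²
ΣAx_c = (52500.00)(125.00) + (-14957.12)(128.00) = 4647988.30 mm³
ΣAy_c = (52500.00)(105.00) + (-14957.12)(115.00) = 3792430.90 mm³
x_c = 4647988.30 / 37542.88 = 123.80 mm
y_c = 3792430.90 / 37542.88 = 101.02 mm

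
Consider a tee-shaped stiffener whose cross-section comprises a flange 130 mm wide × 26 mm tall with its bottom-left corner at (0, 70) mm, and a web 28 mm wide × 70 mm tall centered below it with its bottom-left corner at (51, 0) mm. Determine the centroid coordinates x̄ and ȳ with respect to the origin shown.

x̄ = 65.00 mm, ȳ = 65.38 mm

Part | A | x̄ᵢ | ȳᵢ | A·x̄ᵢ | A·ȳᵢ
web | 1960.00 | 65.00 | 35.00 | 127400.00 | 68600.00
flange | 3380.00 | 65.00 | 83.00 | 219700.00 | 280540.00
Σ | 5340.00 |  |  | 347100.00 | 349140.00
x̄ = 347100.00 / 5340.00 = 65.00 mm
ȳ = 349140.00 / 5340.00 = 65.38 mm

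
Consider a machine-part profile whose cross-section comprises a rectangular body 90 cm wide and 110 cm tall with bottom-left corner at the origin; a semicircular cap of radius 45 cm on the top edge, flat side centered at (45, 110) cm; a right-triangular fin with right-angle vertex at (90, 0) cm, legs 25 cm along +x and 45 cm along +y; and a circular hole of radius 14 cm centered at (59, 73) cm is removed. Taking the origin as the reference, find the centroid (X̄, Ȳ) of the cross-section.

rectangular body: A = 90 × 110 = 9900.00, centroid at (45.00, 55.00).
semicircular top: A = ½π·45² = 3180.86, centroid at (45.00, 129.10).
triangular fin: A = ½·25·45 = 562.50, centroid at (98.33, 15.00).
hole: A = −π·14² = -615.75, centroid at (59.00, 73.00).
ΣA = 13027.61 cm², ΣAX̄ = 607621.94 cm³, ΣAȲ = 918632.47 cm³.
X̄ = 607621.94/13027.61 = 46.64 cm; Ȳ = 918632.47/13027.61 = 70.51 cm.

X̄ = 46.64 cm, Ȳ = 70.51 cm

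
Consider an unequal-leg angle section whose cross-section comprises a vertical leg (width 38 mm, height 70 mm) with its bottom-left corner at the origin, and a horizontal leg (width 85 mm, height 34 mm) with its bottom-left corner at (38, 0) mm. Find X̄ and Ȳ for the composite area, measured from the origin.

X̄ = 51.02 mm, Ȳ = 25.63 mm

vertical leg: A = 38 × 70 = 2660.00, centroid at (19.00, 35.00).
horizontal leg: A = 85 × 34 = 2890.00, centroid at (80.50, 17.00).
ΣA = 5550.00 mm², ΣAX̄ = 283185.00 mm³, ΣAȲ = 142230.00 mm³.
X̄ = 283185.00/5550.00 = 51.02 mm; Ȳ = 142230.00/5550.00 = 25.63 mm.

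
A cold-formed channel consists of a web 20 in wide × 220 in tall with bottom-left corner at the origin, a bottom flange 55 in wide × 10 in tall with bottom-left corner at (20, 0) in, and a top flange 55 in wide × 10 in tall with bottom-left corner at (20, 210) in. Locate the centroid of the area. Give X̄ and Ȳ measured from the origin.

Part | A | x̄ᵢ | ȳᵢ | A·x̄ᵢ | A·ȳᵢ
web | 4400.00 | 10.00 | 110.00 | 44000.00 | 484000.00
bottom flange | 550.00 | 47.50 | 5.00 | 26125.00 | 2750.00
top flange | 550.00 | 47.50 | 215.00 | 26125.00 | 118250.00
Σ | 5500.00 |  |  | 96250.00 | 605000.00
X̄ = 96250.00 / 5500.00 = 17.50 in
Ȳ = 605000.00 / 5500.00 = 110.00 in

X̄ = 17.50 in, Ȳ = 110.00 in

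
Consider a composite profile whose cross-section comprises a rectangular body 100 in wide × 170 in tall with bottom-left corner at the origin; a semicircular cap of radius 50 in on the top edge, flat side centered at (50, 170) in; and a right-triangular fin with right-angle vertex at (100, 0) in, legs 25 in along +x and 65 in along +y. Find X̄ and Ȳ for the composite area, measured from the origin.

Part | A | x̄ᵢ | ȳᵢ | A·x̄ᵢ | A·ȳᵢ
rectangular body | 17000.00 | 50.00 | 85.00 | 850000.00 | 1445000.00
semicircular top | 3926.99 | 50.00 | 191.22 | 196349.54 | 750921.77
triangular fin | 812.50 | 108.33 | 21.67 | 88020.83 | 17604.17
Σ | 21739.49 |  |  | 1134370.37 | 2213525.94
X̄ = 1134370.37 / 21739.49 = 52.18 in
Ȳ = 2213525.94 / 21739.49 = 101.82 in

X̄ = 52.18 in, Ȳ = 101.82 in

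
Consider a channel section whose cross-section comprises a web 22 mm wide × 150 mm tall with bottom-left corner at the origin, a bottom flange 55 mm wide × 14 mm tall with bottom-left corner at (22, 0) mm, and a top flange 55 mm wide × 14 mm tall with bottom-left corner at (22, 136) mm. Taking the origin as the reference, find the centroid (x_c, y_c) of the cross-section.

x_c = 23.25 mm, y_c = 75.00 mm

Part | A | x̄ᵢ | ȳᵢ | A·x̄ᵢ | A·ȳᵢ
web | 3300.00 | 11.00 | 75.00 | 36300.00 | 247500.00
bottom flange | 770.00 | 49.50 | 7.00 | 38115.00 | 5390.00
top flange | 770.00 | 49.50 | 143.00 | 38115.00 | 110110.00
Σ | 4840.00 |  |  | 112530.00 | 363000.00
x_c = 112530.00 / 4840.00 = 23.25 mm
y_c = 363000.00 / 4840.00 = 75.00 mm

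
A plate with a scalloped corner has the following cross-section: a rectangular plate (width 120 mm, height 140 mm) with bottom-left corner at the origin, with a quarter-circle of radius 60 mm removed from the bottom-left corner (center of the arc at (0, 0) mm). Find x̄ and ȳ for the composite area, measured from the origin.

x̄ = 66.99 mm, ȳ = 79.01 mm

plate: A = 120 × 140 = 16800.00, centroid at (60.00, 70.00).
removed quarter-circle: A = −¼π·60² = -2827.43, centroid at (25.46, 25.46).
ΣA = 13972.57 mm²
ΣAx̄ = (16800.00)(60.00) + (-2827.43)(25.46) = 936000.00 mm³
ΣAȳ = (16800.00)(70.00) + (-2827.43)(25.46) = 1104000.00 mm³
x̄ = 936000.00 / 13972.57 = 66.99 mm
ȳ = 1104000.00 / 13972.57 = 79.01 mm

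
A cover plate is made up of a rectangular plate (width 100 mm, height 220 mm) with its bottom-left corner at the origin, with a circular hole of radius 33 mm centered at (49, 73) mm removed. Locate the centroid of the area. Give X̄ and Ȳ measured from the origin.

plate: A = 100 × 220 = 22000.00, centroid at (50.00, 110.00).
hole: A = −π·33² = -3421.19, centroid at (49.00, 73.00).
ΣA = 18578.81 mm²
ΣAX̄ = (22000.00)(50.00) + (-3421.19)(49.00) = 932361.47 mm³
ΣAȲ = (22000.00)(110.00) + (-3421.19)(73.00) = 2170252.81 mm³
X̄ = 932361.47 / 18578.81 = 50.18 mm
Ȳ = 2170252.81 / 18578.81 = 116.81 mm

X̄ = 50.18 mm, Ȳ = 116.81 mm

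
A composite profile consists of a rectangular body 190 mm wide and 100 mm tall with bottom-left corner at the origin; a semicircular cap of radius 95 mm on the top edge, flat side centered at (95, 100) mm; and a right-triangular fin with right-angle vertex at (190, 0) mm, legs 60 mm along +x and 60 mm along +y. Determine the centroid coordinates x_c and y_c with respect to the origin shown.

rectangular body: A = 190 × 100 = 19000.00, centroid at (95.00, 50.00).
semicircular top: A = ½π·95² = 14176.44, centroid at (95.00, 140.32).
triangular fin: A = ½·60·60 = 1800.00, centroid at (210.00, 20.00).
ΣA = 34976.44 mm², ΣAx_c = 3529761.50 mm³, ΣAy_c = 2975227.02 mm³.
x_c = 3529761.50/34976.44 = 100.92 mm; y_c = 2975227.02/34976.44 = 85.06 mm.

x_c = 100.92 mm, y_c = 85.06 mm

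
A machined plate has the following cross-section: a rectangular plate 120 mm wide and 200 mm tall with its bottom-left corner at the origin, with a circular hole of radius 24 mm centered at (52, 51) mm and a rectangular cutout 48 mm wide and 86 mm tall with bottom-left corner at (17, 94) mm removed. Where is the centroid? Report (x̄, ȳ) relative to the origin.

x̄ = 65.14 mm, ȳ = 96.45 mm

Part | A | x̄ᵢ | ȳᵢ | A·x̄ᵢ | A·ȳᵢ
plate | 24000.00 | 60.00 | 100.00 | 1440000.00 | 2400000.00
hole 1 | -1809.56 | 52.00 | 51.00 | -94096.98 | -92287.43
hole 2 | -4128.00 | 41.00 | 137.00 | -169248.00 | -565536.00
Σ | 18062.44 |  |  | 1176655.02 | 1742176.57
x̄ = 1176655.02 / 18062.44 = 65.14 mm
ȳ = 1742176.57 / 18062.44 = 96.45 mm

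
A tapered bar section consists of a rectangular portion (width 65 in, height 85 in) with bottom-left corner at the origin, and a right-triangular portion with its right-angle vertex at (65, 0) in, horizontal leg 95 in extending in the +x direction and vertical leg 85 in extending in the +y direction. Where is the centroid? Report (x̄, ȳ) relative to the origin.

rectangular portion: A = 65 × 85 = 5525.00, centroid at (32.50, 42.50).
triangular portion: A = ½·95·85 = 4037.50, centroid at (96.67, 28.33).
ΣA = 9562.50 in²
ΣAx̄ = (5525.00)(32.50) + (4037.50)(96.67) = 569854.17 in³
ΣAȳ = (5525.00)(42.50) + (4037.50)(28.33) = 349208.33 in³
x̄ = 569854.17 / 9562.50 = 59.59 in
ȳ = 349208.33 / 9562.50 = 36.52 in

x̄ = 59.59 in, ȳ = 36.52 in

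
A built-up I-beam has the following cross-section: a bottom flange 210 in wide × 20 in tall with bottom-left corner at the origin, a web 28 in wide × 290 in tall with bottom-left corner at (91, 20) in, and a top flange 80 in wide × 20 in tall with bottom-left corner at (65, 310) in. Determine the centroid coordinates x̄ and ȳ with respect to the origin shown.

x̄ = 105.00 in, ȳ = 136.05 in

bottom flange: A = 210 × 20 = 4200.00, centroid at (105.00, 10.00).
web: A = 28 × 290 = 8120.00, centroid at (105.00, 165.00).
top flange: A = 80 × 20 = 1600.00, centroid at (105.00, 320.00).
ΣA = 13920.00 in², ΣAx̄ = 1461600.00 in³, ΣAȳ = 1893800.00 in³.
x̄ = 1461600.00/13920.00 = 105.00 in; ȳ = 1893800.00/13920.00 = 136.05 in.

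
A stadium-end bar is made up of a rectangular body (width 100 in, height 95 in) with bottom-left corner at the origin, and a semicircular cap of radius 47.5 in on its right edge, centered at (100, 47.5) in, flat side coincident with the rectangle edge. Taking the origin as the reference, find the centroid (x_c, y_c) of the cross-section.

x_c = 69.06 in, y_c = 47.50 in

rectangular body: A = 100 × 95 = 9500.00, centroid at (50.00, 47.50).
semicircular end: A = ½π·47.5² = 3544.11, centroid at (120.16, 47.50).
ΣA = 13044.11 in², ΣAx_c = 900858.84 in³, ΣAy_c = 619595.19 in³.
x_c = 900858.84/13044.11 = 69.06 in; y_c = 619595.19/13044.11 = 47.50 in.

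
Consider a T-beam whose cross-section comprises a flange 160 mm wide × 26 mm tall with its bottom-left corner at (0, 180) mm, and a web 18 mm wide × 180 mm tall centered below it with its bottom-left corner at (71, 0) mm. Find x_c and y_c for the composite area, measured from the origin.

Part | A | x̄ᵢ | ȳᵢ | A·x̄ᵢ | A·ȳᵢ
web | 3240.00 | 80.00 | 90.00 | 259200.00 | 291600.00
flange | 4160.00 | 80.00 | 193.00 | 332800.00 | 802880.00
Σ | 7400.00 |  |  | 592000.00 | 1094480.00
x_c = 592000.00 / 7400.00 = 80.00 mm
y_c = 1094480.00 / 7400.00 = 147.90 mm

x_c = 80.00 mm, y_c = 147.90 mm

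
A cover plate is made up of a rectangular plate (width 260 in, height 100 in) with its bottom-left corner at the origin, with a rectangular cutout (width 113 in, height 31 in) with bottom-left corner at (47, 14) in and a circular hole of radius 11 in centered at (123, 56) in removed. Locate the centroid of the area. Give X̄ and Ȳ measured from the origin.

Part | A | x̄ᵢ | ȳᵢ | A·x̄ᵢ | A·ȳᵢ
plate | 26000.00 | 130.00 | 50.00 | 3380000.00 | 1300000.00
hole 1 | -3503.00 | 103.50 | 29.50 | -362560.50 | -103338.50
hole 2 | -380.13 | 123.00 | 56.00 | -46756.32 | -21287.43
Σ | 22116.87 |  |  | 2970683.18 | 1175374.07
X̄ = 2970683.18 / 22116.87 = 134.32 in
Ȳ = 1175374.07 / 22116.87 = 53.14 in

X̄ = 134.32 in, Ȳ = 53.14 in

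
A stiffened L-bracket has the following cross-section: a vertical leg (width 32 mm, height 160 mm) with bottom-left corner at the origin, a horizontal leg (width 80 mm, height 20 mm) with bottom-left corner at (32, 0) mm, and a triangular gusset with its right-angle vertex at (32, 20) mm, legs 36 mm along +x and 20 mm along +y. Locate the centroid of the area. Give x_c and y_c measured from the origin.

Part | A | x̄ᵢ | ȳᵢ | A·x̄ᵢ | A·ȳᵢ
vertical leg | 5120.00 | 16.00 | 80.00 | 81920.00 | 409600.00
horizontal leg | 1600.00 | 72.00 | 10.00 | 115200.00 | 16000.00
gusset | 360.00 | 44.00 | 26.67 | 15840.00 | 9600.00
Σ | 7080.00 |  |  | 212960.00 | 435200.00
x_c = 212960.00 / 7080.00 = 30.08 mm
y_c = 435200.00 / 7080.00 = 61.47 mm

x_c = 30.08 mm, y_c = 61.47 mm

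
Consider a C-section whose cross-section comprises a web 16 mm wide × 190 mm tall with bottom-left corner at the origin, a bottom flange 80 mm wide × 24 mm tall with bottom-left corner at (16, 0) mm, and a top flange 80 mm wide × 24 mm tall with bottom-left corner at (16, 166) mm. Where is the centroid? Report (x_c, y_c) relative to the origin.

x_c = 34.79 mm, y_c = 95.00 mm

web: A = 16 × 190 = 3040.00, centroid at (8.00, 95.00).
bottom flange: A = 80 × 24 = 1920.00, centroid at (56.00, 12.00).
top flange: A = 80 × 24 = 1920.00, centroid at (56.00, 178.00).
ΣA = 6880.00 mm², ΣAx_c = 239360.00 mm³, ΣAy_c = 653600.00 mm³.
x_c = 239360.00/6880.00 = 34.79 mm; y_c = 653600.00/6880.00 = 95.00 mm.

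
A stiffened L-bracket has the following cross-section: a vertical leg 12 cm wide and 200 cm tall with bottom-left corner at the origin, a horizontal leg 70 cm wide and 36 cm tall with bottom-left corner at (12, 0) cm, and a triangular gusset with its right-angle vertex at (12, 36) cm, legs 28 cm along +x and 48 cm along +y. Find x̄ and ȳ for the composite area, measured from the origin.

x̄ = 26.32 cm, ȳ = 57.28 cm

Part | A | x̄ᵢ | ȳᵢ | A·x̄ᵢ | A·ȳᵢ
vertical leg | 2400.00 | 6.00 | 100.00 | 14400.00 | 240000.00
horizontal leg | 2520.00 | 47.00 | 18.00 | 118440.00 | 45360.00
gusset | 672.00 | 21.33 | 52.00 | 14336.00 | 34944.00
Σ | 5592.00 |  |  | 147176.00 | 320304.00
x̄ = 147176.00 / 5592.00 = 26.32 cm
ȳ = 320304.00 / 5592.00 = 57.28 cm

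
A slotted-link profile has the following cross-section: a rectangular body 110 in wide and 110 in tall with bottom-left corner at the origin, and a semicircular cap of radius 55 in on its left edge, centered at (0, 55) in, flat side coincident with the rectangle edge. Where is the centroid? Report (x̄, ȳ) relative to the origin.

Part | A | x̄ᵢ | ȳᵢ | A·x̄ᵢ | A·ȳᵢ
rectangular body | 12100.00 | 55.00 | 55.00 | 665500.00 | 665500.00
semicircular end | 4751.66 | -23.34 | 55.00 | -110916.67 | 261341.24
Σ | 16851.66 |  |  | 554583.33 | 926841.24
x̄ = 554583.33 / 16851.66 = 32.91 in
ȳ = 926841.24 / 16851.66 = 55.00 in

x̄ = 32.91 in, ȳ = 55.00 in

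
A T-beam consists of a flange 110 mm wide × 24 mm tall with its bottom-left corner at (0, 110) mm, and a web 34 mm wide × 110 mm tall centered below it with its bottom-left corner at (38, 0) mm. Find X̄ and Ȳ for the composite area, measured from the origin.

web: A = 34 × 110 = 3740.00, centroid at (55.00, 55.00).
flange: A = 110 × 24 = 2640.00, centroid at (55.00, 122.00).
ΣA = 6380.00 mm², ΣAX̄ = 350900.00 mm³, ΣAȲ = 527780.00 mm³.
X̄ = 350900.00/6380.00 = 55.00 mm; Ȳ = 527780.00/6380.00 = 82.72 mm.

X̄ = 55.00 mm, Ȳ = 82.72 mm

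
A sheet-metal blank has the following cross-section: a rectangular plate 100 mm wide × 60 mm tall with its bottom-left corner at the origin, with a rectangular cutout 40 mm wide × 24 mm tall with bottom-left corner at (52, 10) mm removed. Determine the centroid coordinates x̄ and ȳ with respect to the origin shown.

plate: A = 100 × 60 = 6000.00, centroid at (50.00, 30.00).
hole: A = −(40 × 24) = -960.00, centroid at (72.00, 22.00).
ΣA = 5040.00 mm²
ΣAx̄ = (6000.00)(50.00) + (-960.00)(72.00) = 230880.00 mm³
ΣAȳ = (6000.00)(30.00) + (-960.00)(22.00) = 158880.00 mm³
x̄ = 230880.00 / 5040.00 = 45.81 mm
ȳ = 158880.00 / 5040.00 = 31.52 mm

x̄ = 45.81 mm, ȳ = 31.52 mm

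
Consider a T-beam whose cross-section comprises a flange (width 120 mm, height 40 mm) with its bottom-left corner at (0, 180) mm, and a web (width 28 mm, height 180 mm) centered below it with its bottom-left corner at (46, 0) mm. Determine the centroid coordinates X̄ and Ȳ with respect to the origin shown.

web: A = 28 × 180 = 5040.00, centroid at (60.00, 90.00).
flange: A = 120 × 40 = 4800.00, centroid at (60.00, 200.00).
ΣA = 9840.00 mm², ΣAX̄ = 590400.00 mm³, ΣAȲ = 1413600.00 mm³.
X̄ = 590400.00/9840.00 = 60.00 mm; Ȳ = 1413600.00/9840.00 = 143.66 mm.

X̄ = 60.00 mm, Ȳ = 143.66 mm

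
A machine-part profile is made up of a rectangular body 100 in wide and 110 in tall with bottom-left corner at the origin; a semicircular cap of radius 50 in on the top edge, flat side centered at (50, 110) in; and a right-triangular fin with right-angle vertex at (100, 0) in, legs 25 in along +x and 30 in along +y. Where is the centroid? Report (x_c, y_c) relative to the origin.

rectangular body: A = 100 × 110 = 11000.00, centroid at (50.00, 55.00).
semicircular top: A = ½π·50² = 3926.99, centroid at (50.00, 131.22).
triangular fin: A = ½·25·30 = 375.00, centroid at (108.33, 10.00).
ΣA = 15301.99 in²
ΣAx_c = (11000.00)(50.00) + (3926.99)(50.00) + (375.00)(108.33) = 786974.54 in³
ΣAy_c = (11000.00)(55.00) + (3926.99)(131.22) + (375.00)(10.00) = 1124052.32 in³
x_c = 786974.54 / 15301.99 = 51.43 in
y_c = 1124052.32 / 15301.99 = 73.46 in

x_c = 51.43 in, y_c = 73.46 in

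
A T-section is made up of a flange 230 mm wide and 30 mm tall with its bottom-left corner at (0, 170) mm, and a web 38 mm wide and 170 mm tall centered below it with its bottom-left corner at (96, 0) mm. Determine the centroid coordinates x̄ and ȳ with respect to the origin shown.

x̄ = 115.00 mm, ȳ = 136.65 mm

web: A = 38 × 170 = 6460.00, centroid at (115.00, 85.00).
flange: A = 230 × 30 = 6900.00, centroid at (115.00, 185.00).
ΣA = 13360.00 mm², ΣAx̄ = 1536400.00 mm³, ΣAȳ = 1825600.00 mm³.
x̄ = 1536400.00/13360.00 = 115.00 mm; ȳ = 1825600.00/13360.00 = 136.65 mm.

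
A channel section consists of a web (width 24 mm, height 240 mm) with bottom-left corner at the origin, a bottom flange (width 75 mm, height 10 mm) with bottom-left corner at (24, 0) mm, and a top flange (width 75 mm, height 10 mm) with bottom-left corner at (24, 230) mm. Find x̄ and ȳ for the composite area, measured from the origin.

Part | A | x̄ᵢ | ȳᵢ | A·x̄ᵢ | A·ȳᵢ
web | 5760.00 | 12.00 | 120.00 | 69120.00 | 691200.00
bottom flange | 750.00 | 61.50 | 5.00 | 46125.00 | 3750.00
top flange | 750.00 | 61.50 | 235.00 | 46125.00 | 176250.00
Σ | 7260.00 |  |  | 161370.00 | 871200.00
x̄ = 161370.00 / 7260.00 = 22.23 mm
ȳ = 871200.00 / 7260.00 = 120.00 mm

x̄ = 22.23 mm, ȳ = 120.00 mm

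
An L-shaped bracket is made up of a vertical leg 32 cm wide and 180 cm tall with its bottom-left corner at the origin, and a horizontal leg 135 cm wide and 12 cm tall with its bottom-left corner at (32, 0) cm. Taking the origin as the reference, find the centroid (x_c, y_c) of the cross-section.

Part | A | x̄ᵢ | ȳᵢ | A·x̄ᵢ | A·ȳᵢ
vertical leg | 5760.00 | 16.00 | 90.00 | 92160.00 | 518400.00
horizontal leg | 1620.00 | 99.50 | 6.00 | 161190.00 | 9720.00
Σ | 7380.00 |  |  | 253350.00 | 528120.00
x_c = 253350.00 / 7380.00 = 34.33 cm
y_c = 528120.00 / 7380.00 = 71.56 cm

x_c = 34.33 cm, y_c = 71.56 cm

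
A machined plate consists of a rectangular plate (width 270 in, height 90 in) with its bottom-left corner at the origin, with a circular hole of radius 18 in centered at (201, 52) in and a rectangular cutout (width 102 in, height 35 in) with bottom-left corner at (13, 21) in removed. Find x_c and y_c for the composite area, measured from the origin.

x_c = 144.45 in, y_c = 45.82 in

Part | A | x̄ᵢ | ȳᵢ | A·x̄ᵢ | A·ȳᵢ
plate | 24300.00 | 135.00 | 45.00 | 3280500.00 | 1093500.00
hole 1 | -1017.88 | 201.00 | 52.00 | -204593.08 | -52929.55
hole 2 | -3570.00 | 64.00 | 38.50 | -228480.00 | -137445.00
Σ | 19712.12 |  |  | 2847426.92 | 903125.45
x_c = 2847426.92 / 19712.12 = 144.45 in
y_c = 903125.45 / 19712.12 = 45.82 in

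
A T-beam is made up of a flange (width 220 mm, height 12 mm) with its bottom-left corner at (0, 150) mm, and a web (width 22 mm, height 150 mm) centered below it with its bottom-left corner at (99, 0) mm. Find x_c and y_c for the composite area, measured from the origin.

x_c = 110.00 mm, y_c = 111.00 mm

web: A = 22 × 150 = 3300.00, centroid at (110.00, 75.00).
flange: A = 220 × 12 = 2640.00, centroid at (110.00, 156.00).
ΣA = 5940.00 mm², ΣAx_c = 653400.00 mm³, ΣAy_c = 659340.00 mm³.
x_c = 653400.00/5940.00 = 110.00 mm; y_c = 659340.00/5940.00 = 111.00 mm.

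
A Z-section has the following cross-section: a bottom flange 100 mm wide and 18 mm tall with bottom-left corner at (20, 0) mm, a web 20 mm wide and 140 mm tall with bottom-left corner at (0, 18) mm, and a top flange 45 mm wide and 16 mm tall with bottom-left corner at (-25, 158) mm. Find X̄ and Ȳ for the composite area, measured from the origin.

X̄ = 28.61 mm, Ȳ = 71.83 mm

Part | A | x̄ᵢ | ȳᵢ | A·x̄ᵢ | A·ȳᵢ
bottom flange | 1800.00 | 70.00 | 9.00 | 126000.00 | 16200.00
web | 2800.00 | 10.00 | 88.00 | 28000.00 | 246400.00
top flange | 720.00 | -2.50 | 166.00 | -1800.00 | 119520.00
Σ | 5320.00 |  |  | 152200.00 | 382120.00
X̄ = 152200.00 / 5320.00 = 28.61 mm
Ȳ = 382120.00 / 5320.00 = 71.83 mm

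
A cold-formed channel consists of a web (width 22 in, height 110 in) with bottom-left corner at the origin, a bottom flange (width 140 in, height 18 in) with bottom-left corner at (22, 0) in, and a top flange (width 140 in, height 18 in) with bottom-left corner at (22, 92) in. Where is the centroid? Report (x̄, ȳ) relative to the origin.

web: A = 22 × 110 = 2420.00, centroid at (11.00, 55.00).
bottom flange: A = 140 × 18 = 2520.00, centroid at (92.00, 9.00).
top flange: A = 140 × 18 = 2520.00, centroid at (92.00, 101.00).
ΣA = 7460.00 in², ΣAx̄ = 490300.00 in³, ΣAȳ = 410300.00 in³.
x̄ = 490300.00/7460.00 = 65.72 in; ȳ = 410300.00/7460.00 = 55.00 in.

x̄ = 65.72 in, ȳ = 55.00 in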